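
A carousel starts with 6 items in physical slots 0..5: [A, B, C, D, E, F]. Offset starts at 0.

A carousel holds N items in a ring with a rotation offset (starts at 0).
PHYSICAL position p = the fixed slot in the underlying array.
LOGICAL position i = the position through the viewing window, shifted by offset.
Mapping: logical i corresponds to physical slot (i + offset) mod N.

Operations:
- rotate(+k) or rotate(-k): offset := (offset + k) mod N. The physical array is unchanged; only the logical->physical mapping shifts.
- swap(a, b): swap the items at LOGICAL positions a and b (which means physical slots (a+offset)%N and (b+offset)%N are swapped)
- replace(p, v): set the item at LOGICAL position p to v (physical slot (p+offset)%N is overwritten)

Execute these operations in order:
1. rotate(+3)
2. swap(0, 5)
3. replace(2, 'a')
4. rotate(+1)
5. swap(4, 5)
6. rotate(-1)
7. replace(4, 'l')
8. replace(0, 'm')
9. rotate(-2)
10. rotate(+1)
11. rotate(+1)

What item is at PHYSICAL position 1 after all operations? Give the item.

After op 1 (rotate(+3)): offset=3, physical=[A,B,C,D,E,F], logical=[D,E,F,A,B,C]
After op 2 (swap(0, 5)): offset=3, physical=[A,B,D,C,E,F], logical=[C,E,F,A,B,D]
After op 3 (replace(2, 'a')): offset=3, physical=[A,B,D,C,E,a], logical=[C,E,a,A,B,D]
After op 4 (rotate(+1)): offset=4, physical=[A,B,D,C,E,a], logical=[E,a,A,B,D,C]
After op 5 (swap(4, 5)): offset=4, physical=[A,B,C,D,E,a], logical=[E,a,A,B,C,D]
After op 6 (rotate(-1)): offset=3, physical=[A,B,C,D,E,a], logical=[D,E,a,A,B,C]
After op 7 (replace(4, 'l')): offset=3, physical=[A,l,C,D,E,a], logical=[D,E,a,A,l,C]
After op 8 (replace(0, 'm')): offset=3, physical=[A,l,C,m,E,a], logical=[m,E,a,A,l,C]
After op 9 (rotate(-2)): offset=1, physical=[A,l,C,m,E,a], logical=[l,C,m,E,a,A]
After op 10 (rotate(+1)): offset=2, physical=[A,l,C,m,E,a], logical=[C,m,E,a,A,l]
After op 11 (rotate(+1)): offset=3, physical=[A,l,C,m,E,a], logical=[m,E,a,A,l,C]

Answer: l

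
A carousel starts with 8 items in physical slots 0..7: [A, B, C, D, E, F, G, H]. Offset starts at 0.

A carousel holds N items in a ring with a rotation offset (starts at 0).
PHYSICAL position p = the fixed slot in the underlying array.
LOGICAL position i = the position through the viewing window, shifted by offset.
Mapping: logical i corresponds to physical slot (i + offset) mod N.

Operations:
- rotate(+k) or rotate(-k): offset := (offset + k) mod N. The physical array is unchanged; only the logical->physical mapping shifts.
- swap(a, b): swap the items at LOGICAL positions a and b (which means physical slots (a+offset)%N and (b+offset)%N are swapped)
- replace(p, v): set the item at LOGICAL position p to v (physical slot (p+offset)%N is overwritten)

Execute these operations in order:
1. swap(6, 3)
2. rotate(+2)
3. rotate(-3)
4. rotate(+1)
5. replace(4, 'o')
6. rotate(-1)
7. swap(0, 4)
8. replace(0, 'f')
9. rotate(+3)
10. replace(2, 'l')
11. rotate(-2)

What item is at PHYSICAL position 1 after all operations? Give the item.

After op 1 (swap(6, 3)): offset=0, physical=[A,B,C,G,E,F,D,H], logical=[A,B,C,G,E,F,D,H]
After op 2 (rotate(+2)): offset=2, physical=[A,B,C,G,E,F,D,H], logical=[C,G,E,F,D,H,A,B]
After op 3 (rotate(-3)): offset=7, physical=[A,B,C,G,E,F,D,H], logical=[H,A,B,C,G,E,F,D]
After op 4 (rotate(+1)): offset=0, physical=[A,B,C,G,E,F,D,H], logical=[A,B,C,G,E,F,D,H]
After op 5 (replace(4, 'o')): offset=0, physical=[A,B,C,G,o,F,D,H], logical=[A,B,C,G,o,F,D,H]
After op 6 (rotate(-1)): offset=7, physical=[A,B,C,G,o,F,D,H], logical=[H,A,B,C,G,o,F,D]
After op 7 (swap(0, 4)): offset=7, physical=[A,B,C,H,o,F,D,G], logical=[G,A,B,C,H,o,F,D]
After op 8 (replace(0, 'f')): offset=7, physical=[A,B,C,H,o,F,D,f], logical=[f,A,B,C,H,o,F,D]
After op 9 (rotate(+3)): offset=2, physical=[A,B,C,H,o,F,D,f], logical=[C,H,o,F,D,f,A,B]
After op 10 (replace(2, 'l')): offset=2, physical=[A,B,C,H,l,F,D,f], logical=[C,H,l,F,D,f,A,B]
After op 11 (rotate(-2)): offset=0, physical=[A,B,C,H,l,F,D,f], logical=[A,B,C,H,l,F,D,f]

Answer: B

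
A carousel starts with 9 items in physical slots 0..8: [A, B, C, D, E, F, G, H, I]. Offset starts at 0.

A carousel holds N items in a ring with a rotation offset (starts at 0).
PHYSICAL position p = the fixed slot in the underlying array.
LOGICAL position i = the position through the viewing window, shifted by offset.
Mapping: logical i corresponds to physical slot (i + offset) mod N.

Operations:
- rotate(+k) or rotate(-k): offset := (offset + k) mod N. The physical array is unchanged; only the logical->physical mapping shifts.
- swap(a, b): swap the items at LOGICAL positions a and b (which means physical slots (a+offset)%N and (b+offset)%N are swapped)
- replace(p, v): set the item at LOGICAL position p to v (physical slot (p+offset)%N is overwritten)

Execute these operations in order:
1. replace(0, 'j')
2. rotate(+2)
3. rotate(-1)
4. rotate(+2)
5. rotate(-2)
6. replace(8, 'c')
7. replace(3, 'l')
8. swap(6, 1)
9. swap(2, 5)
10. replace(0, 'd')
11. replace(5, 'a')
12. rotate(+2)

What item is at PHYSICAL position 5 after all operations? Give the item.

Answer: F

Derivation:
After op 1 (replace(0, 'j')): offset=0, physical=[j,B,C,D,E,F,G,H,I], logical=[j,B,C,D,E,F,G,H,I]
After op 2 (rotate(+2)): offset=2, physical=[j,B,C,D,E,F,G,H,I], logical=[C,D,E,F,G,H,I,j,B]
After op 3 (rotate(-1)): offset=1, physical=[j,B,C,D,E,F,G,H,I], logical=[B,C,D,E,F,G,H,I,j]
After op 4 (rotate(+2)): offset=3, physical=[j,B,C,D,E,F,G,H,I], logical=[D,E,F,G,H,I,j,B,C]
After op 5 (rotate(-2)): offset=1, physical=[j,B,C,D,E,F,G,H,I], logical=[B,C,D,E,F,G,H,I,j]
After op 6 (replace(8, 'c')): offset=1, physical=[c,B,C,D,E,F,G,H,I], logical=[B,C,D,E,F,G,H,I,c]
After op 7 (replace(3, 'l')): offset=1, physical=[c,B,C,D,l,F,G,H,I], logical=[B,C,D,l,F,G,H,I,c]
After op 8 (swap(6, 1)): offset=1, physical=[c,B,H,D,l,F,G,C,I], logical=[B,H,D,l,F,G,C,I,c]
After op 9 (swap(2, 5)): offset=1, physical=[c,B,H,G,l,F,D,C,I], logical=[B,H,G,l,F,D,C,I,c]
After op 10 (replace(0, 'd')): offset=1, physical=[c,d,H,G,l,F,D,C,I], logical=[d,H,G,l,F,D,C,I,c]
After op 11 (replace(5, 'a')): offset=1, physical=[c,d,H,G,l,F,a,C,I], logical=[d,H,G,l,F,a,C,I,c]
After op 12 (rotate(+2)): offset=3, physical=[c,d,H,G,l,F,a,C,I], logical=[G,l,F,a,C,I,c,d,H]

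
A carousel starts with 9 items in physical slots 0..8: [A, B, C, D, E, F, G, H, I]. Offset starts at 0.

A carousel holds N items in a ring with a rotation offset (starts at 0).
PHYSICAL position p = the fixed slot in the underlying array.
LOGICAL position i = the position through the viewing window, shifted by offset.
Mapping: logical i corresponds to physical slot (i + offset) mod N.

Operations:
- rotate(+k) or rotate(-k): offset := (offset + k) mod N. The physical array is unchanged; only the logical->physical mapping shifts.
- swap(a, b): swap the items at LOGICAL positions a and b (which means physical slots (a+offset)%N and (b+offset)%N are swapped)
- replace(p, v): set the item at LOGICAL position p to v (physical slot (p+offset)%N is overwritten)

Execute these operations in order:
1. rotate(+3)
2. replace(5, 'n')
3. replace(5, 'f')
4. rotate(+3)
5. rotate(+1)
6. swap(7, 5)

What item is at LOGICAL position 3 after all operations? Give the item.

After op 1 (rotate(+3)): offset=3, physical=[A,B,C,D,E,F,G,H,I], logical=[D,E,F,G,H,I,A,B,C]
After op 2 (replace(5, 'n')): offset=3, physical=[A,B,C,D,E,F,G,H,n], logical=[D,E,F,G,H,n,A,B,C]
After op 3 (replace(5, 'f')): offset=3, physical=[A,B,C,D,E,F,G,H,f], logical=[D,E,F,G,H,f,A,B,C]
After op 4 (rotate(+3)): offset=6, physical=[A,B,C,D,E,F,G,H,f], logical=[G,H,f,A,B,C,D,E,F]
After op 5 (rotate(+1)): offset=7, physical=[A,B,C,D,E,F,G,H,f], logical=[H,f,A,B,C,D,E,F,G]
After op 6 (swap(7, 5)): offset=7, physical=[A,B,C,F,E,D,G,H,f], logical=[H,f,A,B,C,F,E,D,G]

Answer: B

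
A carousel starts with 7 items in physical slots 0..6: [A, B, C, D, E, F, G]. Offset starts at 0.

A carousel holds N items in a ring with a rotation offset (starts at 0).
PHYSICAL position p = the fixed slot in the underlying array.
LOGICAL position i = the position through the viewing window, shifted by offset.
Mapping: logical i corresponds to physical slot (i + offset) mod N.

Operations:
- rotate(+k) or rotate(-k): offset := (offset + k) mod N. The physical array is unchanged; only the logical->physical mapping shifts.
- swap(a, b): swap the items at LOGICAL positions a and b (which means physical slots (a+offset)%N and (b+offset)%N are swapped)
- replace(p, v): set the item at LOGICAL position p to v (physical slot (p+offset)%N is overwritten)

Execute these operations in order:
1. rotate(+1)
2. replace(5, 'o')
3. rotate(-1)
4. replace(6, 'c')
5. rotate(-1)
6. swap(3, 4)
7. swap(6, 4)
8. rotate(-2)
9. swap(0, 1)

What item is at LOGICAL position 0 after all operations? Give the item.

Answer: C

Derivation:
After op 1 (rotate(+1)): offset=1, physical=[A,B,C,D,E,F,G], logical=[B,C,D,E,F,G,A]
After op 2 (replace(5, 'o')): offset=1, physical=[A,B,C,D,E,F,o], logical=[B,C,D,E,F,o,A]
After op 3 (rotate(-1)): offset=0, physical=[A,B,C,D,E,F,o], logical=[A,B,C,D,E,F,o]
After op 4 (replace(6, 'c')): offset=0, physical=[A,B,C,D,E,F,c], logical=[A,B,C,D,E,F,c]
After op 5 (rotate(-1)): offset=6, physical=[A,B,C,D,E,F,c], logical=[c,A,B,C,D,E,F]
After op 6 (swap(3, 4)): offset=6, physical=[A,B,D,C,E,F,c], logical=[c,A,B,D,C,E,F]
After op 7 (swap(6, 4)): offset=6, physical=[A,B,D,F,E,C,c], logical=[c,A,B,D,F,E,C]
After op 8 (rotate(-2)): offset=4, physical=[A,B,D,F,E,C,c], logical=[E,C,c,A,B,D,F]
After op 9 (swap(0, 1)): offset=4, physical=[A,B,D,F,C,E,c], logical=[C,E,c,A,B,D,F]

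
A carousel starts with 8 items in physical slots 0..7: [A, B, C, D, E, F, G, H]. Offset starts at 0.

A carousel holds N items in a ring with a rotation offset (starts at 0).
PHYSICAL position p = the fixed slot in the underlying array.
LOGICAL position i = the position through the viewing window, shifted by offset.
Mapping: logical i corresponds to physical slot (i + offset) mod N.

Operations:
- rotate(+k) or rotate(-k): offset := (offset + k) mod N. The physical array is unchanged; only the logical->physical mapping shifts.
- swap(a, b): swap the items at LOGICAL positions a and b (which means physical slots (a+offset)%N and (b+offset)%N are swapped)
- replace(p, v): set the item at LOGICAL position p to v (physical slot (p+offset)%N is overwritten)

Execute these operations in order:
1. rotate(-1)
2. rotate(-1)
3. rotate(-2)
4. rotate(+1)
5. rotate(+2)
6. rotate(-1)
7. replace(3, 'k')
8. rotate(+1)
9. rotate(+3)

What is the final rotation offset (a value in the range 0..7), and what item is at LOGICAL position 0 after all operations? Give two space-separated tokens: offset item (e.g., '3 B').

After op 1 (rotate(-1)): offset=7, physical=[A,B,C,D,E,F,G,H], logical=[H,A,B,C,D,E,F,G]
After op 2 (rotate(-1)): offset=6, physical=[A,B,C,D,E,F,G,H], logical=[G,H,A,B,C,D,E,F]
After op 3 (rotate(-2)): offset=4, physical=[A,B,C,D,E,F,G,H], logical=[E,F,G,H,A,B,C,D]
After op 4 (rotate(+1)): offset=5, physical=[A,B,C,D,E,F,G,H], logical=[F,G,H,A,B,C,D,E]
After op 5 (rotate(+2)): offset=7, physical=[A,B,C,D,E,F,G,H], logical=[H,A,B,C,D,E,F,G]
After op 6 (rotate(-1)): offset=6, physical=[A,B,C,D,E,F,G,H], logical=[G,H,A,B,C,D,E,F]
After op 7 (replace(3, 'k')): offset=6, physical=[A,k,C,D,E,F,G,H], logical=[G,H,A,k,C,D,E,F]
After op 8 (rotate(+1)): offset=7, physical=[A,k,C,D,E,F,G,H], logical=[H,A,k,C,D,E,F,G]
After op 9 (rotate(+3)): offset=2, physical=[A,k,C,D,E,F,G,H], logical=[C,D,E,F,G,H,A,k]

Answer: 2 C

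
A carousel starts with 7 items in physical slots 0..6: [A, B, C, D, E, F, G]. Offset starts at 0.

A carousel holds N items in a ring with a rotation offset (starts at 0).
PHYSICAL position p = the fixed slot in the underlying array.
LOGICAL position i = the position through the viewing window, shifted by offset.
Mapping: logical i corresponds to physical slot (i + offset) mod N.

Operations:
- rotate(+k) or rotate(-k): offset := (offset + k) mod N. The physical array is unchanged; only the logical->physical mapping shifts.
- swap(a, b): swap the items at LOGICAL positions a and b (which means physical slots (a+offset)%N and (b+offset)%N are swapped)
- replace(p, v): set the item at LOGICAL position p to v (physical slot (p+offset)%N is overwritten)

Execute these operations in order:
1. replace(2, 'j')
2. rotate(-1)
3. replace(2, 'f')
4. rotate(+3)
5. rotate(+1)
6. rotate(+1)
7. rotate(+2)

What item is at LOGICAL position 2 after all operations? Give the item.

Answer: f

Derivation:
After op 1 (replace(2, 'j')): offset=0, physical=[A,B,j,D,E,F,G], logical=[A,B,j,D,E,F,G]
After op 2 (rotate(-1)): offset=6, physical=[A,B,j,D,E,F,G], logical=[G,A,B,j,D,E,F]
After op 3 (replace(2, 'f')): offset=6, physical=[A,f,j,D,E,F,G], logical=[G,A,f,j,D,E,F]
After op 4 (rotate(+3)): offset=2, physical=[A,f,j,D,E,F,G], logical=[j,D,E,F,G,A,f]
After op 5 (rotate(+1)): offset=3, physical=[A,f,j,D,E,F,G], logical=[D,E,F,G,A,f,j]
After op 6 (rotate(+1)): offset=4, physical=[A,f,j,D,E,F,G], logical=[E,F,G,A,f,j,D]
After op 7 (rotate(+2)): offset=6, physical=[A,f,j,D,E,F,G], logical=[G,A,f,j,D,E,F]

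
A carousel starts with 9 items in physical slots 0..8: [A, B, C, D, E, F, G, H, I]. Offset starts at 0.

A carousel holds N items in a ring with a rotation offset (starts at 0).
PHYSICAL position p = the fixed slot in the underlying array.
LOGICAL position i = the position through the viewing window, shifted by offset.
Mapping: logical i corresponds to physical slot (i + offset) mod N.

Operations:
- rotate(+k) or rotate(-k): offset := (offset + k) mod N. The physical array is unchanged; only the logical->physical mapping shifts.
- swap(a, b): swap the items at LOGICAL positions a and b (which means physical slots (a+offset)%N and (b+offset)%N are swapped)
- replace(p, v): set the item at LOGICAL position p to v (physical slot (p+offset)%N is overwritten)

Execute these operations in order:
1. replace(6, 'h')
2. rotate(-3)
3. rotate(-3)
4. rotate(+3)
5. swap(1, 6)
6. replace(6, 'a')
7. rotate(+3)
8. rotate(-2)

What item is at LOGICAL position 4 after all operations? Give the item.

After op 1 (replace(6, 'h')): offset=0, physical=[A,B,C,D,E,F,h,H,I], logical=[A,B,C,D,E,F,h,H,I]
After op 2 (rotate(-3)): offset=6, physical=[A,B,C,D,E,F,h,H,I], logical=[h,H,I,A,B,C,D,E,F]
After op 3 (rotate(-3)): offset=3, physical=[A,B,C,D,E,F,h,H,I], logical=[D,E,F,h,H,I,A,B,C]
After op 4 (rotate(+3)): offset=6, physical=[A,B,C,D,E,F,h,H,I], logical=[h,H,I,A,B,C,D,E,F]
After op 5 (swap(1, 6)): offset=6, physical=[A,B,C,H,E,F,h,D,I], logical=[h,D,I,A,B,C,H,E,F]
After op 6 (replace(6, 'a')): offset=6, physical=[A,B,C,a,E,F,h,D,I], logical=[h,D,I,A,B,C,a,E,F]
After op 7 (rotate(+3)): offset=0, physical=[A,B,C,a,E,F,h,D,I], logical=[A,B,C,a,E,F,h,D,I]
After op 8 (rotate(-2)): offset=7, physical=[A,B,C,a,E,F,h,D,I], logical=[D,I,A,B,C,a,E,F,h]

Answer: C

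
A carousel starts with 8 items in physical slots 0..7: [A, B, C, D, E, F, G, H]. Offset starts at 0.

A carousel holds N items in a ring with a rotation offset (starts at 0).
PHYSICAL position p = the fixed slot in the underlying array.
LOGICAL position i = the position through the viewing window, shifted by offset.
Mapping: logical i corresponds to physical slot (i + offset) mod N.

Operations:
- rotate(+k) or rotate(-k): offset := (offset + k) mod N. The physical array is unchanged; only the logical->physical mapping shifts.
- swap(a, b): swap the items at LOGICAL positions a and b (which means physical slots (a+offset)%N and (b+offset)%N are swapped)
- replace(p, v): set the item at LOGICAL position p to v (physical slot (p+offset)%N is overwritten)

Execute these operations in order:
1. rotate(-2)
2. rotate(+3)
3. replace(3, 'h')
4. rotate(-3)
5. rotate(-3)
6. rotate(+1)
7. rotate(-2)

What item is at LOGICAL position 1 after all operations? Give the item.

Answer: D

Derivation:
After op 1 (rotate(-2)): offset=6, physical=[A,B,C,D,E,F,G,H], logical=[G,H,A,B,C,D,E,F]
After op 2 (rotate(+3)): offset=1, physical=[A,B,C,D,E,F,G,H], logical=[B,C,D,E,F,G,H,A]
After op 3 (replace(3, 'h')): offset=1, physical=[A,B,C,D,h,F,G,H], logical=[B,C,D,h,F,G,H,A]
After op 4 (rotate(-3)): offset=6, physical=[A,B,C,D,h,F,G,H], logical=[G,H,A,B,C,D,h,F]
After op 5 (rotate(-3)): offset=3, physical=[A,B,C,D,h,F,G,H], logical=[D,h,F,G,H,A,B,C]
After op 6 (rotate(+1)): offset=4, physical=[A,B,C,D,h,F,G,H], logical=[h,F,G,H,A,B,C,D]
After op 7 (rotate(-2)): offset=2, physical=[A,B,C,D,h,F,G,H], logical=[C,D,h,F,G,H,A,B]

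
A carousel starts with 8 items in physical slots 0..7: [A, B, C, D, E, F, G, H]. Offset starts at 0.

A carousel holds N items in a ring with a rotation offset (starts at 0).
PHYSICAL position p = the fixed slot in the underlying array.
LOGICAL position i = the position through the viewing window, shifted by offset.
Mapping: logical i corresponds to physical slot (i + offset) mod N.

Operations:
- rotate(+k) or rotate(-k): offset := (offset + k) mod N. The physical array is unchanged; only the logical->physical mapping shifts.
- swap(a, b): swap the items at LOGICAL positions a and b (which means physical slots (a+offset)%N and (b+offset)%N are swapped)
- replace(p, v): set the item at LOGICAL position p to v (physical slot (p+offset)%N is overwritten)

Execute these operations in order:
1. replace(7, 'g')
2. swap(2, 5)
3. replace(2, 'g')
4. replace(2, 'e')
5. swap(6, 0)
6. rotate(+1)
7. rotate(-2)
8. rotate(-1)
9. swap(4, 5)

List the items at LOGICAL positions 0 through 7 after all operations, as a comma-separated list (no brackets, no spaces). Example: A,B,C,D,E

Answer: A,g,G,B,D,e,E,C

Derivation:
After op 1 (replace(7, 'g')): offset=0, physical=[A,B,C,D,E,F,G,g], logical=[A,B,C,D,E,F,G,g]
After op 2 (swap(2, 5)): offset=0, physical=[A,B,F,D,E,C,G,g], logical=[A,B,F,D,E,C,G,g]
After op 3 (replace(2, 'g')): offset=0, physical=[A,B,g,D,E,C,G,g], logical=[A,B,g,D,E,C,G,g]
After op 4 (replace(2, 'e')): offset=0, physical=[A,B,e,D,E,C,G,g], logical=[A,B,e,D,E,C,G,g]
After op 5 (swap(6, 0)): offset=0, physical=[G,B,e,D,E,C,A,g], logical=[G,B,e,D,E,C,A,g]
After op 6 (rotate(+1)): offset=1, physical=[G,B,e,D,E,C,A,g], logical=[B,e,D,E,C,A,g,G]
After op 7 (rotate(-2)): offset=7, physical=[G,B,e,D,E,C,A,g], logical=[g,G,B,e,D,E,C,A]
After op 8 (rotate(-1)): offset=6, physical=[G,B,e,D,E,C,A,g], logical=[A,g,G,B,e,D,E,C]
After op 9 (swap(4, 5)): offset=6, physical=[G,B,D,e,E,C,A,g], logical=[A,g,G,B,D,e,E,C]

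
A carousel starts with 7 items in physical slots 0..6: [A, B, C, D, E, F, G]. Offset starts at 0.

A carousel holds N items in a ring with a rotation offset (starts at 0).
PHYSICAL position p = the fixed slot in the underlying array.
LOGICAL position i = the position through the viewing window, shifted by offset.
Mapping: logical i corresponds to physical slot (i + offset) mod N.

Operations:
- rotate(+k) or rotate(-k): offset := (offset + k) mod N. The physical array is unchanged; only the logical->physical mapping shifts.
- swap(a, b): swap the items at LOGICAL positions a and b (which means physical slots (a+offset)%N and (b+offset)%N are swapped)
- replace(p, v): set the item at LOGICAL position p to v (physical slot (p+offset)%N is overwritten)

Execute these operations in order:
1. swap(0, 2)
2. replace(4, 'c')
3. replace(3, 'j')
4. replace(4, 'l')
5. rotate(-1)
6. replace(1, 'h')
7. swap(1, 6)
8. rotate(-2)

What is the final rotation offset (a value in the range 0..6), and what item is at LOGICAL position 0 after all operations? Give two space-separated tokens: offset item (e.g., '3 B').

Answer: 4 l

Derivation:
After op 1 (swap(0, 2)): offset=0, physical=[C,B,A,D,E,F,G], logical=[C,B,A,D,E,F,G]
After op 2 (replace(4, 'c')): offset=0, physical=[C,B,A,D,c,F,G], logical=[C,B,A,D,c,F,G]
After op 3 (replace(3, 'j')): offset=0, physical=[C,B,A,j,c,F,G], logical=[C,B,A,j,c,F,G]
After op 4 (replace(4, 'l')): offset=0, physical=[C,B,A,j,l,F,G], logical=[C,B,A,j,l,F,G]
After op 5 (rotate(-1)): offset=6, physical=[C,B,A,j,l,F,G], logical=[G,C,B,A,j,l,F]
After op 6 (replace(1, 'h')): offset=6, physical=[h,B,A,j,l,F,G], logical=[G,h,B,A,j,l,F]
After op 7 (swap(1, 6)): offset=6, physical=[F,B,A,j,l,h,G], logical=[G,F,B,A,j,l,h]
After op 8 (rotate(-2)): offset=4, physical=[F,B,A,j,l,h,G], logical=[l,h,G,F,B,A,j]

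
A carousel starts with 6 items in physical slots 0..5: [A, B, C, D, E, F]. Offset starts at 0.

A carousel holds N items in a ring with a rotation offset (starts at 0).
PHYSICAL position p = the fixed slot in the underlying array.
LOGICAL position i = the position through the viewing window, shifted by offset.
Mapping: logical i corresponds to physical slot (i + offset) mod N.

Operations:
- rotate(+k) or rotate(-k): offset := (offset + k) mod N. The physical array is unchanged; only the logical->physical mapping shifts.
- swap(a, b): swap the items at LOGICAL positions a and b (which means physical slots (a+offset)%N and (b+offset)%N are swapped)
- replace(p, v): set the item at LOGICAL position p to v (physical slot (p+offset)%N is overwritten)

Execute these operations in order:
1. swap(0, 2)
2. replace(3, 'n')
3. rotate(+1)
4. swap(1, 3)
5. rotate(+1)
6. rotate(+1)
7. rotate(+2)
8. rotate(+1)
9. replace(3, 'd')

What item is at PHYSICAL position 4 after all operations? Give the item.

After op 1 (swap(0, 2)): offset=0, physical=[C,B,A,D,E,F], logical=[C,B,A,D,E,F]
After op 2 (replace(3, 'n')): offset=0, physical=[C,B,A,n,E,F], logical=[C,B,A,n,E,F]
After op 3 (rotate(+1)): offset=1, physical=[C,B,A,n,E,F], logical=[B,A,n,E,F,C]
After op 4 (swap(1, 3)): offset=1, physical=[C,B,E,n,A,F], logical=[B,E,n,A,F,C]
After op 5 (rotate(+1)): offset=2, physical=[C,B,E,n,A,F], logical=[E,n,A,F,C,B]
After op 6 (rotate(+1)): offset=3, physical=[C,B,E,n,A,F], logical=[n,A,F,C,B,E]
After op 7 (rotate(+2)): offset=5, physical=[C,B,E,n,A,F], logical=[F,C,B,E,n,A]
After op 8 (rotate(+1)): offset=0, physical=[C,B,E,n,A,F], logical=[C,B,E,n,A,F]
After op 9 (replace(3, 'd')): offset=0, physical=[C,B,E,d,A,F], logical=[C,B,E,d,A,F]

Answer: A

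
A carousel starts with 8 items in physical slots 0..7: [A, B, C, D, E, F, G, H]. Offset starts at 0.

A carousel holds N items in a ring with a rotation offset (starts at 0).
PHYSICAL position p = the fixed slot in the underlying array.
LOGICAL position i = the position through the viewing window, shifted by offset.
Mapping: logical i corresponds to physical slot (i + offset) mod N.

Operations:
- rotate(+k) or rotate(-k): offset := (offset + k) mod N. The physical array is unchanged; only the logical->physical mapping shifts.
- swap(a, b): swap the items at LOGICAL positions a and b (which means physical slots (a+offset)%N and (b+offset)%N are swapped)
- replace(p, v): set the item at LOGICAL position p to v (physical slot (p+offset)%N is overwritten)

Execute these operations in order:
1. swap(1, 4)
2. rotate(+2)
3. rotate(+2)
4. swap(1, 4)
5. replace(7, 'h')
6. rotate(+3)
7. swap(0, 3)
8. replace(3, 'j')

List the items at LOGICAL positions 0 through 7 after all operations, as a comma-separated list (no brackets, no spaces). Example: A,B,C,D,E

Answer: C,F,E,j,h,B,A,G

Derivation:
After op 1 (swap(1, 4)): offset=0, physical=[A,E,C,D,B,F,G,H], logical=[A,E,C,D,B,F,G,H]
After op 2 (rotate(+2)): offset=2, physical=[A,E,C,D,B,F,G,H], logical=[C,D,B,F,G,H,A,E]
After op 3 (rotate(+2)): offset=4, physical=[A,E,C,D,B,F,G,H], logical=[B,F,G,H,A,E,C,D]
After op 4 (swap(1, 4)): offset=4, physical=[F,E,C,D,B,A,G,H], logical=[B,A,G,H,F,E,C,D]
After op 5 (replace(7, 'h')): offset=4, physical=[F,E,C,h,B,A,G,H], logical=[B,A,G,H,F,E,C,h]
After op 6 (rotate(+3)): offset=7, physical=[F,E,C,h,B,A,G,H], logical=[H,F,E,C,h,B,A,G]
After op 7 (swap(0, 3)): offset=7, physical=[F,E,H,h,B,A,G,C], logical=[C,F,E,H,h,B,A,G]
After op 8 (replace(3, 'j')): offset=7, physical=[F,E,j,h,B,A,G,C], logical=[C,F,E,j,h,B,A,G]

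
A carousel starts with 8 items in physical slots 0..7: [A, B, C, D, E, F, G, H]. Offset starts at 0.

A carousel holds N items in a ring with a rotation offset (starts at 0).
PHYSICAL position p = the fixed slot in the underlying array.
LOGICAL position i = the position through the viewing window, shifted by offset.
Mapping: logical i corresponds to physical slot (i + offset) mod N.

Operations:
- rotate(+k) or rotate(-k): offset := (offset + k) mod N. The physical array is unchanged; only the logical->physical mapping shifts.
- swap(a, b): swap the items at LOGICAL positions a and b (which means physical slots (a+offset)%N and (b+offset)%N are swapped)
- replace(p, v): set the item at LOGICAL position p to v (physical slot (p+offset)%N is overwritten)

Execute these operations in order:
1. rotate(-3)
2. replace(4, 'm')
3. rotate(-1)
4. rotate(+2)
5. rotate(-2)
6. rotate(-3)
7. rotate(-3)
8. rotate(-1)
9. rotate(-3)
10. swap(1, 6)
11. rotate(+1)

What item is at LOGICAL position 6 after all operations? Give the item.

After op 1 (rotate(-3)): offset=5, physical=[A,B,C,D,E,F,G,H], logical=[F,G,H,A,B,C,D,E]
After op 2 (replace(4, 'm')): offset=5, physical=[A,m,C,D,E,F,G,H], logical=[F,G,H,A,m,C,D,E]
After op 3 (rotate(-1)): offset=4, physical=[A,m,C,D,E,F,G,H], logical=[E,F,G,H,A,m,C,D]
After op 4 (rotate(+2)): offset=6, physical=[A,m,C,D,E,F,G,H], logical=[G,H,A,m,C,D,E,F]
After op 5 (rotate(-2)): offset=4, physical=[A,m,C,D,E,F,G,H], logical=[E,F,G,H,A,m,C,D]
After op 6 (rotate(-3)): offset=1, physical=[A,m,C,D,E,F,G,H], logical=[m,C,D,E,F,G,H,A]
After op 7 (rotate(-3)): offset=6, physical=[A,m,C,D,E,F,G,H], logical=[G,H,A,m,C,D,E,F]
After op 8 (rotate(-1)): offset=5, physical=[A,m,C,D,E,F,G,H], logical=[F,G,H,A,m,C,D,E]
After op 9 (rotate(-3)): offset=2, physical=[A,m,C,D,E,F,G,H], logical=[C,D,E,F,G,H,A,m]
After op 10 (swap(1, 6)): offset=2, physical=[D,m,C,A,E,F,G,H], logical=[C,A,E,F,G,H,D,m]
After op 11 (rotate(+1)): offset=3, physical=[D,m,C,A,E,F,G,H], logical=[A,E,F,G,H,D,m,C]

Answer: m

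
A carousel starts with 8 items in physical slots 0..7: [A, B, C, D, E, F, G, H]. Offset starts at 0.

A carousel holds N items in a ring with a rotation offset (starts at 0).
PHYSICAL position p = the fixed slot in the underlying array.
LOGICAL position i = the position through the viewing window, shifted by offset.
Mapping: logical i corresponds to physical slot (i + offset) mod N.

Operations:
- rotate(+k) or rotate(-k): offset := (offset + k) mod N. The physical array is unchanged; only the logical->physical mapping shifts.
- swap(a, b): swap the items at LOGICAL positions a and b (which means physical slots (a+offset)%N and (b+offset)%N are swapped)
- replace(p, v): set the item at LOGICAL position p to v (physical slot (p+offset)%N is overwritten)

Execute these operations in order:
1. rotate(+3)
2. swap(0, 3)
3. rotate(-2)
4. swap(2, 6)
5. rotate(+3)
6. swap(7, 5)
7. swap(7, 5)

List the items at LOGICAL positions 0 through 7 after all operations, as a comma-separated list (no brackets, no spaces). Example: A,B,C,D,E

Answer: E,F,D,G,A,B,C,H

Derivation:
After op 1 (rotate(+3)): offset=3, physical=[A,B,C,D,E,F,G,H], logical=[D,E,F,G,H,A,B,C]
After op 2 (swap(0, 3)): offset=3, physical=[A,B,C,G,E,F,D,H], logical=[G,E,F,D,H,A,B,C]
After op 3 (rotate(-2)): offset=1, physical=[A,B,C,G,E,F,D,H], logical=[B,C,G,E,F,D,H,A]
After op 4 (swap(2, 6)): offset=1, physical=[A,B,C,H,E,F,D,G], logical=[B,C,H,E,F,D,G,A]
After op 5 (rotate(+3)): offset=4, physical=[A,B,C,H,E,F,D,G], logical=[E,F,D,G,A,B,C,H]
After op 6 (swap(7, 5)): offset=4, physical=[A,H,C,B,E,F,D,G], logical=[E,F,D,G,A,H,C,B]
After op 7 (swap(7, 5)): offset=4, physical=[A,B,C,H,E,F,D,G], logical=[E,F,D,G,A,B,C,H]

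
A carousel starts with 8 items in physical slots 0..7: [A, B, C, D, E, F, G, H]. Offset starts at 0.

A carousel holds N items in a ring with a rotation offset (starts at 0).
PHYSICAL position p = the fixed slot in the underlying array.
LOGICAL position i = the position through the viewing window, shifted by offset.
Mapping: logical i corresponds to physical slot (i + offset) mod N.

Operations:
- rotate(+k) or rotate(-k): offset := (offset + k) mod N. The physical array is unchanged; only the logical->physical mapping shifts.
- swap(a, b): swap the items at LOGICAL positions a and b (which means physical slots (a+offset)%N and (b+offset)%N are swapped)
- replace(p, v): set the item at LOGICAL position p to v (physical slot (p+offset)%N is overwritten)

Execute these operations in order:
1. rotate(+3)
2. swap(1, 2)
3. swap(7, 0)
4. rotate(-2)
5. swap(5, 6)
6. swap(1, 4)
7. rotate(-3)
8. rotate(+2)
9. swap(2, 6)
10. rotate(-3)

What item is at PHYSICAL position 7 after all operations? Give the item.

After op 1 (rotate(+3)): offset=3, physical=[A,B,C,D,E,F,G,H], logical=[D,E,F,G,H,A,B,C]
After op 2 (swap(1, 2)): offset=3, physical=[A,B,C,D,F,E,G,H], logical=[D,F,E,G,H,A,B,C]
After op 3 (swap(7, 0)): offset=3, physical=[A,B,D,C,F,E,G,H], logical=[C,F,E,G,H,A,B,D]
After op 4 (rotate(-2)): offset=1, physical=[A,B,D,C,F,E,G,H], logical=[B,D,C,F,E,G,H,A]
After op 5 (swap(5, 6)): offset=1, physical=[A,B,D,C,F,E,H,G], logical=[B,D,C,F,E,H,G,A]
After op 6 (swap(1, 4)): offset=1, physical=[A,B,E,C,F,D,H,G], logical=[B,E,C,F,D,H,G,A]
After op 7 (rotate(-3)): offset=6, physical=[A,B,E,C,F,D,H,G], logical=[H,G,A,B,E,C,F,D]
After op 8 (rotate(+2)): offset=0, physical=[A,B,E,C,F,D,H,G], logical=[A,B,E,C,F,D,H,G]
After op 9 (swap(2, 6)): offset=0, physical=[A,B,H,C,F,D,E,G], logical=[A,B,H,C,F,D,E,G]
After op 10 (rotate(-3)): offset=5, physical=[A,B,H,C,F,D,E,G], logical=[D,E,G,A,B,H,C,F]

Answer: G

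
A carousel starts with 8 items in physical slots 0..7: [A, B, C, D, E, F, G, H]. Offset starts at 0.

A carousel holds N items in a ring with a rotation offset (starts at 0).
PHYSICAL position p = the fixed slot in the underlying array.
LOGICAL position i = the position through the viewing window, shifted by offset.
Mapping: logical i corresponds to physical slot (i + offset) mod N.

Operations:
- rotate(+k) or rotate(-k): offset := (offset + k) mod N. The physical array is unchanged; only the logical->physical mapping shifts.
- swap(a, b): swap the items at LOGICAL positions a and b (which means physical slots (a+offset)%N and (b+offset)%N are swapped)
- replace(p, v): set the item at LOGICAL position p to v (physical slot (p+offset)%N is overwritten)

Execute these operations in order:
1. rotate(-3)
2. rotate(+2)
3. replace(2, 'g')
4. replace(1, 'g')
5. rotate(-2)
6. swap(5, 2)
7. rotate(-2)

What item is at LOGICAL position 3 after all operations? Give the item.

After op 1 (rotate(-3)): offset=5, physical=[A,B,C,D,E,F,G,H], logical=[F,G,H,A,B,C,D,E]
After op 2 (rotate(+2)): offset=7, physical=[A,B,C,D,E,F,G,H], logical=[H,A,B,C,D,E,F,G]
After op 3 (replace(2, 'g')): offset=7, physical=[A,g,C,D,E,F,G,H], logical=[H,A,g,C,D,E,F,G]
After op 4 (replace(1, 'g')): offset=7, physical=[g,g,C,D,E,F,G,H], logical=[H,g,g,C,D,E,F,G]
After op 5 (rotate(-2)): offset=5, physical=[g,g,C,D,E,F,G,H], logical=[F,G,H,g,g,C,D,E]
After op 6 (swap(5, 2)): offset=5, physical=[g,g,H,D,E,F,G,C], logical=[F,G,C,g,g,H,D,E]
After op 7 (rotate(-2)): offset=3, physical=[g,g,H,D,E,F,G,C], logical=[D,E,F,G,C,g,g,H]

Answer: G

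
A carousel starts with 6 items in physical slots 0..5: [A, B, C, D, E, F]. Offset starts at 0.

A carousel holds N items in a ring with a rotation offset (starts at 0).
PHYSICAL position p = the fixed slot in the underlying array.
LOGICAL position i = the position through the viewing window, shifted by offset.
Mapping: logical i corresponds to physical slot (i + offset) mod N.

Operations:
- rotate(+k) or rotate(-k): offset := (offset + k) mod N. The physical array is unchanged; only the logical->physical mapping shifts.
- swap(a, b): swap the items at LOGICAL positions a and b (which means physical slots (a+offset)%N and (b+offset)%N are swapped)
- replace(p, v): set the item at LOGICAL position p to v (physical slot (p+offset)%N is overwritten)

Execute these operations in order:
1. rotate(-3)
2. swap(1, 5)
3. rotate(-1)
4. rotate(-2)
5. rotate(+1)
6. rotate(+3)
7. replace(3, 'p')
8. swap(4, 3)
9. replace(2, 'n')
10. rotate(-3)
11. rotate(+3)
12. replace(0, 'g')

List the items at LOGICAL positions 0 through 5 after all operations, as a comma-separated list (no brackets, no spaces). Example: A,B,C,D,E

After op 1 (rotate(-3)): offset=3, physical=[A,B,C,D,E,F], logical=[D,E,F,A,B,C]
After op 2 (swap(1, 5)): offset=3, physical=[A,B,E,D,C,F], logical=[D,C,F,A,B,E]
After op 3 (rotate(-1)): offset=2, physical=[A,B,E,D,C,F], logical=[E,D,C,F,A,B]
After op 4 (rotate(-2)): offset=0, physical=[A,B,E,D,C,F], logical=[A,B,E,D,C,F]
After op 5 (rotate(+1)): offset=1, physical=[A,B,E,D,C,F], logical=[B,E,D,C,F,A]
After op 6 (rotate(+3)): offset=4, physical=[A,B,E,D,C,F], logical=[C,F,A,B,E,D]
After op 7 (replace(3, 'p')): offset=4, physical=[A,p,E,D,C,F], logical=[C,F,A,p,E,D]
After op 8 (swap(4, 3)): offset=4, physical=[A,E,p,D,C,F], logical=[C,F,A,E,p,D]
After op 9 (replace(2, 'n')): offset=4, physical=[n,E,p,D,C,F], logical=[C,F,n,E,p,D]
After op 10 (rotate(-3)): offset=1, physical=[n,E,p,D,C,F], logical=[E,p,D,C,F,n]
After op 11 (rotate(+3)): offset=4, physical=[n,E,p,D,C,F], logical=[C,F,n,E,p,D]
After op 12 (replace(0, 'g')): offset=4, physical=[n,E,p,D,g,F], logical=[g,F,n,E,p,D]

Answer: g,F,n,E,p,D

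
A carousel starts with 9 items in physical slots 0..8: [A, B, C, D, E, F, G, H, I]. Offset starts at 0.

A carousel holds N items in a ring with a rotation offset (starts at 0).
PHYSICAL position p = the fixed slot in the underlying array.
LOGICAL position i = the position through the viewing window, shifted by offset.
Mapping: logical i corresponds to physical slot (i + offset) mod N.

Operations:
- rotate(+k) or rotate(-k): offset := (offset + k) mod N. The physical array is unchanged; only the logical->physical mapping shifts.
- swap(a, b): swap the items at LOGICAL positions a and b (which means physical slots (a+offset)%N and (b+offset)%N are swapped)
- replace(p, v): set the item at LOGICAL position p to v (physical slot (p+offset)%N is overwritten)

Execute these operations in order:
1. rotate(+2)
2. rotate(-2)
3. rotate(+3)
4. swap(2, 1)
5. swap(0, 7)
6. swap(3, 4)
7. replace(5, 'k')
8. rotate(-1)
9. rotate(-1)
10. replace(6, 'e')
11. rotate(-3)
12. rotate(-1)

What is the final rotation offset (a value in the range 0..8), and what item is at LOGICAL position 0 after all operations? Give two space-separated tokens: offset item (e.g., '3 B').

Answer: 6 H

Derivation:
After op 1 (rotate(+2)): offset=2, physical=[A,B,C,D,E,F,G,H,I], logical=[C,D,E,F,G,H,I,A,B]
After op 2 (rotate(-2)): offset=0, physical=[A,B,C,D,E,F,G,H,I], logical=[A,B,C,D,E,F,G,H,I]
After op 3 (rotate(+3)): offset=3, physical=[A,B,C,D,E,F,G,H,I], logical=[D,E,F,G,H,I,A,B,C]
After op 4 (swap(2, 1)): offset=3, physical=[A,B,C,D,F,E,G,H,I], logical=[D,F,E,G,H,I,A,B,C]
After op 5 (swap(0, 7)): offset=3, physical=[A,D,C,B,F,E,G,H,I], logical=[B,F,E,G,H,I,A,D,C]
After op 6 (swap(3, 4)): offset=3, physical=[A,D,C,B,F,E,H,G,I], logical=[B,F,E,H,G,I,A,D,C]
After op 7 (replace(5, 'k')): offset=3, physical=[A,D,C,B,F,E,H,G,k], logical=[B,F,E,H,G,k,A,D,C]
After op 8 (rotate(-1)): offset=2, physical=[A,D,C,B,F,E,H,G,k], logical=[C,B,F,E,H,G,k,A,D]
After op 9 (rotate(-1)): offset=1, physical=[A,D,C,B,F,E,H,G,k], logical=[D,C,B,F,E,H,G,k,A]
After op 10 (replace(6, 'e')): offset=1, physical=[A,D,C,B,F,E,H,e,k], logical=[D,C,B,F,E,H,e,k,A]
After op 11 (rotate(-3)): offset=7, physical=[A,D,C,B,F,E,H,e,k], logical=[e,k,A,D,C,B,F,E,H]
After op 12 (rotate(-1)): offset=6, physical=[A,D,C,B,F,E,H,e,k], logical=[H,e,k,A,D,C,B,F,E]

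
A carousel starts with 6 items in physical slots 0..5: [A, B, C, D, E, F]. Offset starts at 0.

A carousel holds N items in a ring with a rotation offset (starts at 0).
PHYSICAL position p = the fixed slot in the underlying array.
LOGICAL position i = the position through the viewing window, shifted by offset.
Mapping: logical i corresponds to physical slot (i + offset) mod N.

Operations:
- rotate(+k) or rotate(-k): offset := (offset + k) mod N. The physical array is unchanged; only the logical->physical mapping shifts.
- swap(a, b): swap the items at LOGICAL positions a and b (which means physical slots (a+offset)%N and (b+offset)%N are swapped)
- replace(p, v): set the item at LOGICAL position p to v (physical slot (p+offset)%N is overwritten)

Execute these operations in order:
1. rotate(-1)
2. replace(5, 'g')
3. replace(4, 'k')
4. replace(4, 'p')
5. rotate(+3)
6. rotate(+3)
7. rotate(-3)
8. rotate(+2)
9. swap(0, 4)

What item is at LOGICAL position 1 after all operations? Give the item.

After op 1 (rotate(-1)): offset=5, physical=[A,B,C,D,E,F], logical=[F,A,B,C,D,E]
After op 2 (replace(5, 'g')): offset=5, physical=[A,B,C,D,g,F], logical=[F,A,B,C,D,g]
After op 3 (replace(4, 'k')): offset=5, physical=[A,B,C,k,g,F], logical=[F,A,B,C,k,g]
After op 4 (replace(4, 'p')): offset=5, physical=[A,B,C,p,g,F], logical=[F,A,B,C,p,g]
After op 5 (rotate(+3)): offset=2, physical=[A,B,C,p,g,F], logical=[C,p,g,F,A,B]
After op 6 (rotate(+3)): offset=5, physical=[A,B,C,p,g,F], logical=[F,A,B,C,p,g]
After op 7 (rotate(-3)): offset=2, physical=[A,B,C,p,g,F], logical=[C,p,g,F,A,B]
After op 8 (rotate(+2)): offset=4, physical=[A,B,C,p,g,F], logical=[g,F,A,B,C,p]
After op 9 (swap(0, 4)): offset=4, physical=[A,B,g,p,C,F], logical=[C,F,A,B,g,p]

Answer: F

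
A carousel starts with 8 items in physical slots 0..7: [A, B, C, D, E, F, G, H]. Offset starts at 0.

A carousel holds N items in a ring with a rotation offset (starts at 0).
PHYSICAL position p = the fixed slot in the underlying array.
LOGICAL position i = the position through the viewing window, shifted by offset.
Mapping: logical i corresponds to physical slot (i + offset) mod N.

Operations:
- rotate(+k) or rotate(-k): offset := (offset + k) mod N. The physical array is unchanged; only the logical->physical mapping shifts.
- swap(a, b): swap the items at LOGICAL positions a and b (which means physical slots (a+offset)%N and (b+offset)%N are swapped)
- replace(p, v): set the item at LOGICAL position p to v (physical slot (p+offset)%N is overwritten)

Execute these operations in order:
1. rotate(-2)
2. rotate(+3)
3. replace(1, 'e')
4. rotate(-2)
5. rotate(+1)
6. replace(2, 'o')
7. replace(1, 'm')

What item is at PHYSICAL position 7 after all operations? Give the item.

Answer: H

Derivation:
After op 1 (rotate(-2)): offset=6, physical=[A,B,C,D,E,F,G,H], logical=[G,H,A,B,C,D,E,F]
After op 2 (rotate(+3)): offset=1, physical=[A,B,C,D,E,F,G,H], logical=[B,C,D,E,F,G,H,A]
After op 3 (replace(1, 'e')): offset=1, physical=[A,B,e,D,E,F,G,H], logical=[B,e,D,E,F,G,H,A]
After op 4 (rotate(-2)): offset=7, physical=[A,B,e,D,E,F,G,H], logical=[H,A,B,e,D,E,F,G]
After op 5 (rotate(+1)): offset=0, physical=[A,B,e,D,E,F,G,H], logical=[A,B,e,D,E,F,G,H]
After op 6 (replace(2, 'o')): offset=0, physical=[A,B,o,D,E,F,G,H], logical=[A,B,o,D,E,F,G,H]
After op 7 (replace(1, 'm')): offset=0, physical=[A,m,o,D,E,F,G,H], logical=[A,m,o,D,E,F,G,H]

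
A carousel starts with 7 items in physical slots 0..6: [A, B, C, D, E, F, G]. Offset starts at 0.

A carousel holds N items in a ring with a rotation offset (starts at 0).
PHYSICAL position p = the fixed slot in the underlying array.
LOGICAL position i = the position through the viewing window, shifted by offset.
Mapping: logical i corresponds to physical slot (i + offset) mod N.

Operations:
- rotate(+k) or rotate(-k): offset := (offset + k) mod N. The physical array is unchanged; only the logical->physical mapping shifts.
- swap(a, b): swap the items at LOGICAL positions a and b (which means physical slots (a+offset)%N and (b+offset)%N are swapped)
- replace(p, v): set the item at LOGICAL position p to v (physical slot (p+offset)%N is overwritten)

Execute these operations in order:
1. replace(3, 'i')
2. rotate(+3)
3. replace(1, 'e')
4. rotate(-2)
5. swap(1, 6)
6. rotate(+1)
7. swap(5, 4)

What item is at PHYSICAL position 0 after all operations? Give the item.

Answer: G

Derivation:
After op 1 (replace(3, 'i')): offset=0, physical=[A,B,C,i,E,F,G], logical=[A,B,C,i,E,F,G]
After op 2 (rotate(+3)): offset=3, physical=[A,B,C,i,E,F,G], logical=[i,E,F,G,A,B,C]
After op 3 (replace(1, 'e')): offset=3, physical=[A,B,C,i,e,F,G], logical=[i,e,F,G,A,B,C]
After op 4 (rotate(-2)): offset=1, physical=[A,B,C,i,e,F,G], logical=[B,C,i,e,F,G,A]
After op 5 (swap(1, 6)): offset=1, physical=[C,B,A,i,e,F,G], logical=[B,A,i,e,F,G,C]
After op 6 (rotate(+1)): offset=2, physical=[C,B,A,i,e,F,G], logical=[A,i,e,F,G,C,B]
After op 7 (swap(5, 4)): offset=2, physical=[G,B,A,i,e,F,C], logical=[A,i,e,F,C,G,B]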